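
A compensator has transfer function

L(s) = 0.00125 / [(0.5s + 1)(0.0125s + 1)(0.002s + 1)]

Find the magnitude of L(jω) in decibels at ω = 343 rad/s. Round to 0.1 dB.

At ω = 343 rad/s:
pole (1 + j343·0.5) = 1 + j171.5 → |·| ≈ 171.5, ∠ ≈ 89.67°
pole (1 + j343·0.0125) = 1 + j4.2875 → |·| ≈ 4.4026, ∠ ≈ 76.87°
pole (1 + j343·0.002) = 1 + j0.686 → |·| ≈ 1.2127, ∠ ≈ 34.45°
|L| = 0.00125 · 1 / (171.5 · 4.4026 · 1.2127) ≈ 1.3652e-06
Gain = 20 log₁₀(1.3652e-06) ≈ -117.30 dB

-117.3 dB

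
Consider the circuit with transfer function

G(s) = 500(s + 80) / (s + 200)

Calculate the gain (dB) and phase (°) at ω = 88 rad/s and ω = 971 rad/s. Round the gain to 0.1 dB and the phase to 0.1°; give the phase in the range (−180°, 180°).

At s = jω = j88:
zero (s+80): 80 + j88 → |·| = √(80²+88²) = √14144 ≈ 118.93, ∠ = arctan(88/80) ≈ 47.73°
pole (s+200): 200 + j88 → |·| = √(200²+88²) = √47744 ≈ 218.5, ∠ = arctan(88/200) ≈ 23.75°
|G| = 500 · 118.93 / 218.5 ≈ 272.15
Gain = 20 log₁₀(272.15) ≈ 48.70 dB
∠G = 47.73° − 23.75° = 23.98°

At s = jω = j971:
zero (s+80): 80 + j971 → |·| = √(80²+971²) = √949241 ≈ 974.29, ∠ = arctan(971/80) ≈ 85.29°
pole (s+200): 200 + j971 → |·| = √(200²+971²) = √982841 ≈ 991.38, ∠ = arctan(971/200) ≈ 78.36°
|G| = 500 · 974.29 / 991.38 ≈ 491.38
Gain = 20 log₁₀(491.38) ≈ 53.83 dB
∠G = 85.29° − 78.36° = 6.93°

ω = 88: 48.7 dB, 24.0°; ω = 971: 53.8 dB, 6.9°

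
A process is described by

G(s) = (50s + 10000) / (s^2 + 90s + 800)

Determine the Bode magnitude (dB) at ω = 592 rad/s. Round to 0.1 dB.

-21.1 dB

Substitute s = j592:
Numerator: 50(j592) + 10000 = 10000 + j29600
Denominator: (j592)^2 + 90(j592) + 800 = -349664 + j53280
|N| = √(10000² + 29600²) ≈ 31244, ∠N ≈ 71.33°
|D| = √(349664² + 53280²) ≈ 3.537e+05, ∠D ≈ 171.34°
|G| = 31244 / 3.537e+05 ≈ 0.088335
Gain = 20 log₁₀(0.088335) ≈ -21.08 dB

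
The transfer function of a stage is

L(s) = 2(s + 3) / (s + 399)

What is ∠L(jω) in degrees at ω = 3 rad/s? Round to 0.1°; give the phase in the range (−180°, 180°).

At s = jω = j3:
zero (s+3): 3 + j3 → |·| = √(3²+3²) = √18 ≈ 4.2426, ∠ = arctan(3/3) ≈ 45.00°
pole (s+399): 399 + j3 → |·| = √(399²+3²) = √159210 ≈ 399.01, ∠ = arctan(3/399) ≈ 0.43°
∠L = 45.00° − 0.43° = 44.57°

44.6°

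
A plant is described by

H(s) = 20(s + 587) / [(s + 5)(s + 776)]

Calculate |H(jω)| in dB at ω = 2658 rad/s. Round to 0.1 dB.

At s = jω = j2658:
zero (s+587): 587 + j2658 → |·| = √(587²+2658²) = √7409533 ≈ 2722, ∠ = arctan(2658/587) ≈ 77.55°
pole (s+5): 5 + j2658 → |·| = √(5²+2658²) = √7064989 ≈ 2658, ∠ = arctan(2658/5) ≈ 89.89°
pole (s+776): 776 + j2658 → |·| = √(776²+2658²) = √7667140 ≈ 2769, ∠ = arctan(2658/776) ≈ 73.72°
|H| = 20 · 2722 / 7.36e+06 ≈ 0.0073967
Gain = 20 log₁₀(0.0073967) ≈ -42.62 dB

-42.6 dB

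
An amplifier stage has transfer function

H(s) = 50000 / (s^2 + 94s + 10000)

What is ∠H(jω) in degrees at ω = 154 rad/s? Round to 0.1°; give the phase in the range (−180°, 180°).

-133.5°

At s = jω = j154:
quadratic: (j154)² + 94·j154 + 10000 = -13716 + j14476 → |·| ≈ 19942, ∠ ≈ 133.46°
∠H = 0.00° − 133.46° = -133.46°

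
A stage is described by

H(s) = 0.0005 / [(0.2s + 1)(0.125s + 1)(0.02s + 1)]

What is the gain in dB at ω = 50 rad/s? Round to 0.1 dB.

-105.1 dB

At ω = 50 rad/s:
pole (1 + j50·0.2) = 1 + j10 → |·| ≈ 10.05, ∠ ≈ 84.29°
pole (1 + j50·0.125) = 1 + j6.25 → |·| ≈ 6.3295, ∠ ≈ 80.91°
pole (1 + j50·0.02) = 1 + j1 → |·| ≈ 1.4142, ∠ ≈ 45.00°
|H| = 0.0005 · 1 / (10.05 · 6.3295 · 1.4142) ≈ 5.5581e-06
Gain = 20 log₁₀(5.5581e-06) ≈ -105.10 dB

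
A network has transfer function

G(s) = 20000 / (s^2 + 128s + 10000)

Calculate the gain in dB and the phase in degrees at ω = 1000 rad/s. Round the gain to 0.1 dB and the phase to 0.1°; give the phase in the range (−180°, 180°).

At s = jω = j1000:
quadratic: (j1000)² + 128·j1000 + 10000 = -990000 + j128000 → |·| ≈ 9.9824e+05, ∠ ≈ 172.63°
|G| = 20000 / 9.9824e+05 ≈ 0.020035
Gain = 20 log₁₀(0.020035) ≈ -33.96 dB
∠G = 0.00° − 172.63° = -172.63°

-34.0 dB, -172.6°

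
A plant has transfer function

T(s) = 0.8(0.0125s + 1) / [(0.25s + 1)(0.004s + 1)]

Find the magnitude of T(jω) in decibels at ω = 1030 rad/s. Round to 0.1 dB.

-40.5 dB

At ω = 1030 rad/s:
zero (1 + j1030·0.0125) = 1 + j12.875 → |·| ≈ 12.914, ∠ ≈ 85.56°
pole (1 + j1030·0.25) = 1 + j257.5 → |·| ≈ 257.5, ∠ ≈ 89.78°
pole (1 + j1030·0.004) = 1 + j4.12 → |·| ≈ 4.2396, ∠ ≈ 76.36°
|T| = 0.8 · 12.914 / (257.5 · 4.2396) ≈ 0.0094634
Gain = 20 log₁₀(0.0094634) ≈ -40.48 dB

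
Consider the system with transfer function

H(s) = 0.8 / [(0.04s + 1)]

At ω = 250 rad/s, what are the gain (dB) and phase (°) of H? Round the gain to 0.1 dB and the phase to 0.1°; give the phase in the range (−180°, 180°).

-22.0 dB, -84.3°

At ω = 250 rad/s:
pole (1 + j250·0.04) = 1 + j10 → |·| ≈ 10.05, ∠ ≈ 84.29°
|H| = 0.8 · 1 / (10.05) ≈ 0.079602
Gain = 20 log₁₀(0.079602) ≈ -21.98 dB
∠H = (0°) − (84.29°) = -84.29°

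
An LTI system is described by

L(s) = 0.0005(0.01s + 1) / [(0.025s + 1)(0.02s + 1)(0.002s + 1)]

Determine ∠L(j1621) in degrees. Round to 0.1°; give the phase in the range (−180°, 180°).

At ω = 1621 rad/s:
zero (1 + j1621·0.01) = 1 + j16.21 → |·| ≈ 16.241, ∠ ≈ 86.47°
pole (1 + j1621·0.025) = 1 + j40.525 → |·| ≈ 40.537, ∠ ≈ 88.59°
pole (1 + j1621·0.02) = 1 + j32.42 → |·| ≈ 32.435, ∠ ≈ 88.23°
pole (1 + j1621·0.002) = 1 + j3.242 → |·| ≈ 3.3927, ∠ ≈ 72.86°
∠L = (86.47°) − (88.59° + 88.23° + 72.86°) = -163.21°

-163.2°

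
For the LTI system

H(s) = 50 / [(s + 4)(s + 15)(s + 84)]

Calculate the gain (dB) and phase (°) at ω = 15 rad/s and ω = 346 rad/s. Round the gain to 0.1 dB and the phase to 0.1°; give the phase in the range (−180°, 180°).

ω = 15: -55.0 dB, -130.2°; ω = 346: -118.6 dB, 106.8°

At s = jω = j15:
pole (s+4): 4 + j15 → |·| = √(4²+15²) = √241 ≈ 15.524, ∠ = arctan(15/4) ≈ 75.07°
pole (s+15): 15 + j15 → |·| = √(15²+15²) = √450 ≈ 21.213, ∠ = arctan(15/15) ≈ 45.00°
pole (s+84): 84 + j15 → |·| = √(84²+15²) = √7281 ≈ 85.329, ∠ = arctan(15/84) ≈ 10.12°
|H| = 50 / 28100 ≈ 0.0017794
Gain = 20 log₁₀(0.0017794) ≈ -54.99 dB
∠H = 0.00° − 130.19° = -130.19°

At s = jω = j346:
pole (s+4): 4 + j346 → |·| = √(4²+346²) = √119732 ≈ 346.02, ∠ = arctan(346/4) ≈ 89.34°
pole (s+15): 15 + j346 → |·| = √(15²+346²) = √119941 ≈ 346.32, ∠ = arctan(346/15) ≈ 87.52°
pole (s+84): 84 + j346 → |·| = √(84²+346²) = √126772 ≈ 356.05, ∠ = arctan(346/84) ≈ 76.35°
|H| = 50 / 4.2667e+07 ≈ 1.1719e-06
Gain = 20 log₁₀(1.1719e-06) ≈ -118.62 dB
∠H = 0.00° − 253.21° = -253.21° ≡ 106.79° (principal value)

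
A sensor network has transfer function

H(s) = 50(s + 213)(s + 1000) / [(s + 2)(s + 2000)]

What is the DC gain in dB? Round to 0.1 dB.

H(0) = 50·213·1000 / (2·2000) = 2662.5
20 log₁₀(2662.5) ≈ 68.51 dB

68.5 dB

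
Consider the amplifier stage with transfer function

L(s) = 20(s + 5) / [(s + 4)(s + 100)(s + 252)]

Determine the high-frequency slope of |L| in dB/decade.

Each pole contributes −20 dB/decade at high frequency; each zero contributes +20 dB/decade.
Net: 1 zero(s) − 3 pole(s) → -40 dB/decade.

-40 dB/decade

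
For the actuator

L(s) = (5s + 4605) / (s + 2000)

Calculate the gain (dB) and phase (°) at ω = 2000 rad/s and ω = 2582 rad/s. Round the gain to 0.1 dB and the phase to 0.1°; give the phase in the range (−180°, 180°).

Substitute s = j2000:
Numerator: 5(j2000) + 4605 = 4605 + j10000
Denominator: (j2000) + 2000 = 2000 + j2000
|N| = √(4605² + 10000²) ≈ 11009, ∠N ≈ 65.27°
|D| = √(2000² + 2000²) ≈ 2828.4, ∠D ≈ 45.00°
|L| = 11009 / 2828.4 ≈ 3.8923
Gain = 20 log₁₀(3.8923) ≈ 11.80 dB
∠L = 65.27° − 45.00° = 20.27°

Substitute s = j2582:
Numerator: 5(j2582) + 4605 = 4605 + j12910
Denominator: (j2582) + 2000 = 2000 + j2582
|N| = √(4605² + 12910²) ≈ 13707, ∠N ≈ 70.37°
|D| = √(2000² + 2582²) ≈ 3266, ∠D ≈ 52.24°
|L| = 13707 / 3266 ≈ 4.1969
Gain = 20 log₁₀(4.1969) ≈ 12.46 dB
∠L = 70.37° − 52.24° = 18.13°

ω = 2000: 11.8 dB, 20.3°; ω = 2582: 12.5 dB, 18.1°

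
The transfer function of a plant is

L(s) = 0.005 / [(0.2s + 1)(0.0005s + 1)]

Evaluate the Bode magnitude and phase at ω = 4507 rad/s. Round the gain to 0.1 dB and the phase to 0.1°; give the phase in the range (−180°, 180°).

At ω = 4507 rad/s:
pole (1 + j4507·0.2) = 1 + j901.4 → |·| ≈ 901.4, ∠ ≈ 89.94°
pole (1 + j4507·0.0005) = 1 + j2.2535 → |·| ≈ 2.4654, ∠ ≈ 66.07°
|L| = 0.005 · 1 / (901.4 · 2.4654) ≈ 2.2499e-06
Gain = 20 log₁₀(2.2499e-06) ≈ -112.96 dB
∠L = (0°) − (89.94° + 66.07°) = -156.01°

-113.0 dB, -156.0°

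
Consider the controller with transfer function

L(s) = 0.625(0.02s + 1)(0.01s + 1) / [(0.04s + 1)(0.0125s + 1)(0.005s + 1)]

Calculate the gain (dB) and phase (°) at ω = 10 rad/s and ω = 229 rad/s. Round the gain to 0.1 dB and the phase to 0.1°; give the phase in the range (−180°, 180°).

At ω = 10 rad/s:
zero (1 + j10·0.02) = 1 + j0.2 → |·| ≈ 1.0198, ∠ ≈ 11.31°
zero (1 + j10·0.01) = 1 + j0.1 → |·| ≈ 1.005, ∠ ≈ 5.71°
pole (1 + j10·0.04) = 1 + j0.4 → |·| ≈ 1.077, ∠ ≈ 21.80°
pole (1 + j10·0.0125) = 1 + j0.125 → |·| ≈ 1.0078, ∠ ≈ 7.13°
pole (1 + j10·0.005) = 1 + j0.05 → |·| ≈ 1.0012, ∠ ≈ 2.86°
|L| = 0.625 · 1.0198 · 1.005 / (1.077 · 1.0078 · 1.0012) ≈ 0.58945
Gain = 20 log₁₀(0.58945) ≈ -4.59 dB
∠L = (11.31° + 5.71°) − (21.80° + 7.13° + 2.86°) = -14.77°

At ω = 229 rad/s:
zero (1 + j229·0.02) = 1 + j4.58 → |·| ≈ 4.6879, ∠ ≈ 77.68°
zero (1 + j229·0.01) = 1 + j2.29 → |·| ≈ 2.4988, ∠ ≈ 66.41°
pole (1 + j229·0.04) = 1 + j9.16 → |·| ≈ 9.2144, ∠ ≈ 83.77°
pole (1 + j229·0.0125) = 1 + j2.8625 → |·| ≈ 3.0321, ∠ ≈ 70.74°
pole (1 + j229·0.005) = 1 + j1.145 → |·| ≈ 1.5202, ∠ ≈ 48.87°
|L| = 0.625 · 4.6879 · 2.4988 / (9.2144 · 3.0321 · 1.5202) ≈ 0.17238
Gain = 20 log₁₀(0.17238) ≈ -15.27 dB
∠L = (77.68° + 66.41°) − (83.77° + 70.74° + 48.87°) = -59.29°

ω = 10: -4.6 dB, -14.8°; ω = 229: -15.3 dB, -59.3°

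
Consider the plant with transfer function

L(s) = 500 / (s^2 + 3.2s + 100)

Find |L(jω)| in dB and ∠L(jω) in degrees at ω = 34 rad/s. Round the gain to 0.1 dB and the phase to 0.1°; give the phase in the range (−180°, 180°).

At s = jω = j34:
quadratic: (j34)² + 3.2·j34 + 100 = -1056 + j108.8 → |·| ≈ 1061.6, ∠ ≈ 174.12°
|L| = 500 / 1061.6 ≈ 0.47099
Gain = 20 log₁₀(0.47099) ≈ -6.54 dB
∠L = 0.00° − 174.12° = -174.12°

-6.5 dB, -174.1°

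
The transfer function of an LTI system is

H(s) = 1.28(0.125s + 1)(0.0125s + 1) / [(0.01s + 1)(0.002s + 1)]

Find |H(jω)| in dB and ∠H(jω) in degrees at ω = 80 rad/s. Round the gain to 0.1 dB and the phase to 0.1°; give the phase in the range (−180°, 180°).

At ω = 80 rad/s:
zero (1 + j80·0.125) = 1 + j10 → |·| ≈ 10.05, ∠ ≈ 84.29°
zero (1 + j80·0.0125) = 1 + j1 → |·| ≈ 1.4142, ∠ ≈ 45.00°
pole (1 + j80·0.01) = 1 + j0.8 → |·| ≈ 1.2806, ∠ ≈ 38.66°
pole (1 + j80·0.002) = 1 + j0.16 → |·| ≈ 1.0127, ∠ ≈ 9.09°
|H| = 1.28 · 10.05 · 1.4142 / (1.2806 · 1.0127) ≈ 14.028
Gain = 20 log₁₀(14.028) ≈ 22.94 dB
∠H = (84.29° + 45.00°) − (38.66° + 9.09°) = 81.54°

22.9 dB, 81.5°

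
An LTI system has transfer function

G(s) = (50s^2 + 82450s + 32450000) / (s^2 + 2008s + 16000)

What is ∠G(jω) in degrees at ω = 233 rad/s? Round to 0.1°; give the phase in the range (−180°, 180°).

-61.8°

Substitute s = j233:
Numerator: 50(j233)^2 + 82450(j233) + 32450000 = 29735550 + j19210850
Denominator: (j233)^2 + 2008(j233) + 16000 = -38289 + j467864
|N| = √(29735550² + 19210850²) ≈ 3.5401e+07, ∠N ≈ 32.86°
|D| = √(38289² + 467864²) ≈ 4.6943e+05, ∠D ≈ 94.68°
∠G = 32.86° − 94.68° = -61.82°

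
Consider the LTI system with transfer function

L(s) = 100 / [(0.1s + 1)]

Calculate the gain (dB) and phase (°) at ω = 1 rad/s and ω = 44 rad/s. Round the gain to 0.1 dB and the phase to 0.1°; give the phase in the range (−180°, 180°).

ω = 1: 40.0 dB, -5.7°; ω = 44: 26.9 dB, -77.2°

At ω = 1 rad/s:
pole (1 + j1·0.1) = 1 + j0.1 → |·| ≈ 1.005, ∠ ≈ 5.71°
|L| = 100 · 1 / (1.005) ≈ 99.502
Gain = 20 log₁₀(99.502) ≈ 39.96 dB
∠L = (0°) − (5.71°) = -5.71°

At ω = 44 rad/s:
pole (1 + j44·0.1) = 1 + j4.4 → |·| ≈ 4.5122, ∠ ≈ 77.20°
|L| = 100 · 1 / (4.5122) ≈ 22.162
Gain = 20 log₁₀(22.162) ≈ 26.91 dB
∠L = (0°) − (77.20°) = -77.20°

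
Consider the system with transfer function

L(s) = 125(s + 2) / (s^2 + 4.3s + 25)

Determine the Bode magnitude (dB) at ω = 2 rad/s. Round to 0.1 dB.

23.9 dB

At s = jω = j2:
zero (s+2): 2 + j2 → |·| = √(2²+2²) = √8 ≈ 2.8284, ∠ = arctan(2/2) ≈ 45.00°
quadratic: (j2)² + 4.3·j2 + 25 = 21 + j8.6 → |·| ≈ 22.693, ∠ ≈ 22.27°
|L| = 125 · 2.8284 / 22.693 ≈ 15.58
Gain = 20 log₁₀(15.58) ≈ 23.85 dB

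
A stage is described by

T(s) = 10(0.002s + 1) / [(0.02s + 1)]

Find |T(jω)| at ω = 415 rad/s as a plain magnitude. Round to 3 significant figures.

At ω = 415 rad/s:
zero (1 + j415·0.002) = 1 + j0.83 → |·| ≈ 1.2996, ∠ ≈ 39.69°
pole (1 + j415·0.02) = 1 + j8.3 → |·| ≈ 8.36, ∠ ≈ 83.13°
|T| = 10 · 1.2996 / (8.36) ≈ 1.5545

1.55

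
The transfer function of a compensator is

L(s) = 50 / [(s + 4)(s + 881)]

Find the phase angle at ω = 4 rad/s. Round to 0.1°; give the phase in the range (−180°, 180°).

At s = jω = j4:
pole (s+4): 4 + j4 → |·| = √(4²+4²) = √32 ≈ 5.6569, ∠ = arctan(4/4) ≈ 45.00°
pole (s+881): 881 + j4 → |·| = √(881²+4²) = √776177 ≈ 881.01, ∠ = arctan(4/881) ≈ 0.26°
∠L = 0.00° − 45.26° = -45.26°

-45.3°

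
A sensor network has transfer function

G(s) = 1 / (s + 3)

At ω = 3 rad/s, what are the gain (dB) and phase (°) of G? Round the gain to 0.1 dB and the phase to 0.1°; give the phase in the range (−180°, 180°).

At s = jω = j3:
pole (s+3): 3 + j3 → |·| = √(3²+3²) = √18 ≈ 4.2426, ∠ = arctan(3/3) ≈ 45.00°
|G| = 1 / 4.2426 ≈ 0.2357
Gain = 20 log₁₀(0.2357) ≈ -12.55 dB
∠G = 0.00° − 45.00° = -45.00°

-12.6 dB, -45.0°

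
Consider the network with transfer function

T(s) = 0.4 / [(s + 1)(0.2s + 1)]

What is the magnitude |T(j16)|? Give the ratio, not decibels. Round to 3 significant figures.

0.00744

At ω = 16 rad/s:
pole (1 + j16·1) = 1 + j16 → |·| ≈ 16.031, ∠ ≈ 86.42°
pole (1 + j16·0.2) = 1 + j3.2 → |·| ≈ 3.3526, ∠ ≈ 72.65°
|T| = 0.4 · 1 / (16.031 · 3.3526) ≈ 0.0074425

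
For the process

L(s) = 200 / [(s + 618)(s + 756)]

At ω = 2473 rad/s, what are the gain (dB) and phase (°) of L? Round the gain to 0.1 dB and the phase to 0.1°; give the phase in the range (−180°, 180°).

-90.4 dB, -149.0°

At s = jω = j2473:
pole (s+618): 618 + j2473 → |·| = √(618²+2473²) = √6497653 ≈ 2549, ∠ = arctan(2473/618) ≈ 75.97°
pole (s+756): 756 + j2473 → |·| = √(756²+2473²) = √6687265 ≈ 2586, ∠ = arctan(2473/756) ≈ 73.00°
|L| = 200 / 6.5917e+06 ≈ 3.0341e-05
Gain = 20 log₁₀(3.0341e-05) ≈ -90.36 dB
∠L = 0.00° − 148.97° = -148.97°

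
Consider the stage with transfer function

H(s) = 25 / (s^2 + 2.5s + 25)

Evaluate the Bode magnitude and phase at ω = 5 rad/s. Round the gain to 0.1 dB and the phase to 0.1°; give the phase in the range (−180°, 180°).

At s = jω = j5:
quadratic: (j5)² + 2.5·j5 + 25 = 0 + j12.5 → |·| ≈ 12.5, ∠ ≈ 90.00°
|H| = 25 / 12.5 ≈ 2
Gain = 20 log₁₀(2) ≈ 6.02 dB
∠H = 0.00° − 90.00° = -90.00°

6.0 dB, -90.0°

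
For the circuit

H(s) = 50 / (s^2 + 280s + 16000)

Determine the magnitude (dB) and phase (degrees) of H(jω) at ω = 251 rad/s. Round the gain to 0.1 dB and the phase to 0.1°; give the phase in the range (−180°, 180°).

-64.6 dB, -123.8°

Substitute s = j251:
Numerator: 50 = 50 + j0
Denominator: (j251)^2 + 280(j251) + 16000 = -47001 + j70280
|N| = √(50² + 0²) ≈ 50, ∠N ≈ 0.00°
|D| = √(47001² + 70280²) ≈ 84548, ∠D ≈ 123.77°
|H| = 50 / 84548 ≈ 0.00059138
Gain = 20 log₁₀(0.00059138) ≈ -64.56 dB
∠H = 0.00° − 123.77° = -123.77°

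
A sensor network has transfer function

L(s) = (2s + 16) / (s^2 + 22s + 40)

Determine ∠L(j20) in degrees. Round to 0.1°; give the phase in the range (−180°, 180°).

Substitute s = j20:
Numerator: 2(j20) + 16 = 16 + j40
Denominator: (j20)^2 + 22(j20) + 40 = -360 + j440
|N| = √(16² + 40²) ≈ 43.081, ∠N ≈ 68.20°
|D| = √(360² + 440²) ≈ 568.51, ∠D ≈ 129.29°
∠L = 68.20° − 129.29° = -61.09°

-61.1°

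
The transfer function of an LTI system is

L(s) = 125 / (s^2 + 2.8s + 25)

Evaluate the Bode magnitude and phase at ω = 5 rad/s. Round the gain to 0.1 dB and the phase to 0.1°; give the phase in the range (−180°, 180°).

At s = jω = j5:
quadratic: (j5)² + 2.8·j5 + 25 = 0 + j14 → |·| ≈ 14, ∠ ≈ 90.00°
|L| = 125 / 14 ≈ 8.9286
Gain = 20 log₁₀(8.9286) ≈ 19.02 dB
∠L = 0.00° − 90.00° = -90.00°

19.0 dB, -90.0°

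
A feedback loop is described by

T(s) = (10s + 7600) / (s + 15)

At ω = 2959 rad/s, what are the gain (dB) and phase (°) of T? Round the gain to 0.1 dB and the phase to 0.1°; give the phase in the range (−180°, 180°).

Substitute s = j2959:
Numerator: 10(j2959) + 7600 = 7600 + j29590
Denominator: (j2959) + 15 = 15 + j2959
|N| = √(7600² + 29590²) ≈ 30550, ∠N ≈ 75.60°
|D| = √(15² + 2959²) ≈ 2959, ∠D ≈ 89.71°
|T| = 30550 / 2959 ≈ 10.324
Gain = 20 log₁₀(10.324) ≈ 20.28 dB
∠T = 75.60° − 89.71° = -14.11°

20.3 dB, -14.1°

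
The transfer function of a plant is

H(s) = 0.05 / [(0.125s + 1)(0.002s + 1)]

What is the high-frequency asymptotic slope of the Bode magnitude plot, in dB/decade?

Each pole contributes −20 dB/decade at high frequency; each zero contributes +20 dB/decade.
Net: 0 zero(s) − 2 pole(s) → -40 dB/decade.

-40 dB/decade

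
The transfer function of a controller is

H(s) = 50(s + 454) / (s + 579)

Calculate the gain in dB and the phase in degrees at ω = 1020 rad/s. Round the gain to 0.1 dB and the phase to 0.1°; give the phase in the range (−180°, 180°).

At s = jω = j1020:
zero (s+454): 454 + j1020 → |·| = √(454²+1020²) = √1246516 ≈ 1116.5, ∠ = arctan(1020/454) ≈ 66.01°
pole (s+579): 579 + j1020 → |·| = √(579²+1020²) = √1375641 ≈ 1172.9, ∠ = arctan(1020/579) ≈ 60.42°
|H| = 50 · 1116.5 / 1172.9 ≈ 47.596
Gain = 20 log₁₀(47.596) ≈ 33.55 dB
∠H = 66.01° − 60.42° = 5.59°

33.6 dB, 5.6°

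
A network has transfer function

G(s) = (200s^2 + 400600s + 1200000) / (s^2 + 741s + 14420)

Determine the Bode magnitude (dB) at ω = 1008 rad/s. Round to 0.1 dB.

51.2 dB

Substitute s = j1008:
Numerator: 200(j1008)^2 + 400600(j1008) + 1200000 = -202012800 + j403804800
Denominator: (j1008)^2 + 741(j1008) + 14420 = -1001644 + j746928
|N| = √(202012800² + 403804800²) ≈ 4.5152e+08, ∠N ≈ 116.58°
|D| = √(1001644² + 746928²) ≈ 1.2495e+06, ∠D ≈ 143.29°
|G| = 4.5152e+08 / 1.2495e+06 ≈ 361.36
Gain = 20 log₁₀(361.36) ≈ 51.16 dB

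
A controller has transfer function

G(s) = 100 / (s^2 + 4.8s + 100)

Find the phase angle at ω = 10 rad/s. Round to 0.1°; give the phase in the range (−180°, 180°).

-90.0°

At s = jω = j10:
quadratic: (j10)² + 4.8·j10 + 100 = 0 + j48 → |·| ≈ 48, ∠ ≈ 90.00°
∠G = 0.00° − 90.00° = -90.00°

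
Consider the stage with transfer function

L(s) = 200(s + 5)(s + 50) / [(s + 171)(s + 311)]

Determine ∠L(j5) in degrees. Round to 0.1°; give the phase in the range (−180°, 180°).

At s = jω = j5:
zero (s+5): 5 + j5 → |·| = √(5²+5²) = √50 ≈ 7.0711, ∠ = arctan(5/5) ≈ 45.00°
zero (s+50): 50 + j5 → |·| = √(50²+5²) = √2525 ≈ 50.249, ∠ = arctan(5/50) ≈ 5.71°
pole (s+171): 171 + j5 → |·| = √(171²+5²) = √29266 ≈ 171.07, ∠ = arctan(5/171) ≈ 1.67°
pole (s+311): 311 + j5 → |·| = √(311²+5²) = √96746 ≈ 311.04, ∠ = arctan(5/311) ≈ 0.92°
∠L = 50.71° − 2.59° = 48.12°

48.1°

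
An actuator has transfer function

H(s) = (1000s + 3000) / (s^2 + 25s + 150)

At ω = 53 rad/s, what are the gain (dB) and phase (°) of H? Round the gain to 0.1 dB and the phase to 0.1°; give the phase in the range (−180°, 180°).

Substitute s = j53:
Numerator: 1000(j53) + 3000 = 3000 + j53000
Denominator: (j53)^2 + 25(j53) + 150 = -2659 + j1325
|N| = √(3000² + 53000²) ≈ 53085, ∠N ≈ 86.76°
|D| = √(2659² + 1325²) ≈ 2970.8, ∠D ≈ 153.51°
|H| = 53085 / 2970.8 ≈ 17.869
Gain = 20 log₁₀(17.869) ≈ 25.04 dB
∠H = 86.76° − 153.51° = -66.75°

25.0 dB, -66.8°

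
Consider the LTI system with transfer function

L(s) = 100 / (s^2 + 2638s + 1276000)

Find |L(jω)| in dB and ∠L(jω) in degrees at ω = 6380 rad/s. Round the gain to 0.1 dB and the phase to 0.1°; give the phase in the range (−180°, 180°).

-112.6 dB, -156.9°

Substitute s = j6380:
Numerator: 100 = 100 + j0
Denominator: (j6380)^2 + 2638(j6380) + 1276000 = -39428400 + j16830440
|N| = √(100² + 0²) ≈ 100, ∠N ≈ 0.00°
|D| = √(39428400² + 16830440²) ≈ 4.287e+07, ∠D ≈ 156.88°
|L| = 100 / 4.287e+07 ≈ 2.3326e-06
Gain = 20 log₁₀(2.3326e-06) ≈ -112.64 dB
∠L = 0.00° − 156.88° = -156.88°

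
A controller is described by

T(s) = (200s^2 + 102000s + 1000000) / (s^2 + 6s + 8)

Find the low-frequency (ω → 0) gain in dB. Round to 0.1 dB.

T(0) = 1000000 / 8 = 1.25e+05
20 log₁₀(1.25e+05) ≈ 101.94 dB

101.9 dB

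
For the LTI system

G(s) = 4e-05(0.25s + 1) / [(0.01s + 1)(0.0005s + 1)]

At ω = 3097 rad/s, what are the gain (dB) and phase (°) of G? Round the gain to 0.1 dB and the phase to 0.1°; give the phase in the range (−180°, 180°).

At ω = 3097 rad/s:
zero (1 + j3097·0.25) = 1 + j774.25 → |·| ≈ 774.25, ∠ ≈ 89.93°
pole (1 + j3097·0.01) = 1 + j30.97 → |·| ≈ 30.986, ∠ ≈ 88.15°
pole (1 + j3097·0.0005) = 1 + j1.5485 → |·| ≈ 1.8433, ∠ ≈ 57.15°
|G| = 4e-05 · 774.25 / (30.986 · 1.8433) ≈ 0.00054223
Gain = 20 log₁₀(0.00054223) ≈ -65.32 dB
∠G = (89.93°) − (88.15° + 57.15°) = -55.37°

-65.3 dB, -55.4°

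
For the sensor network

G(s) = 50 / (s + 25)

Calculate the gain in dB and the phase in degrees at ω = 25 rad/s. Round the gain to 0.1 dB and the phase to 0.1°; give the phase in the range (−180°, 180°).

3.0 dB, -45.0°

Substitute s = j25:
Numerator: 50 = 50 + j0
Denominator: (j25) + 25 = 25 + j25
|N| = √(50² + 0²) ≈ 50, ∠N ≈ 0.00°
|D| = √(25² + 25²) ≈ 35.355, ∠D ≈ 45.00°
|G| = 50 / 35.355 ≈ 1.4142
Gain = 20 log₁₀(1.4142) ≈ 3.01 dB
∠G = 0.00° − 45.00° = -45.00°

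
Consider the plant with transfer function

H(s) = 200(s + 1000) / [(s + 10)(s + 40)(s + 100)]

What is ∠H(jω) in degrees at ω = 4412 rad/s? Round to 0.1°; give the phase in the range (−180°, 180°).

169.2°

At s = jω = j4412:
zero (s+1000): 1000 + j4412 → |·| = √(1000²+4412²) = √20465744 ≈ 4523.9, ∠ = arctan(4412/1000) ≈ 77.23°
pole (s+10): 10 + j4412 → |·| = √(10²+4412²) = √19465844 ≈ 4412, ∠ = arctan(4412/10) ≈ 89.87°
pole (s+40): 40 + j4412 → |·| = √(40²+4412²) = √19467344 ≈ 4412.2, ∠ = arctan(4412/40) ≈ 89.48°
pole (s+100): 100 + j4412 → |·| = √(100²+4412²) = √19475744 ≈ 4413.1, ∠ = arctan(4412/100) ≈ 88.70°
∠H = 77.23° − 268.05° = -190.82° ≡ 169.18° (principal value)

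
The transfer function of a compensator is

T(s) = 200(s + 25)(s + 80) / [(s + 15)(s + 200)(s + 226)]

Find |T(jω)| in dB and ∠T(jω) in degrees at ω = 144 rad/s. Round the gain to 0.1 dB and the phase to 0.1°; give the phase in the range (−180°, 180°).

At s = jω = j144:
zero (s+25): 25 + j144 → |·| = √(25²+144²) = √21361 ≈ 146.15, ∠ = arctan(144/25) ≈ 80.15°
zero (s+80): 80 + j144 → |·| = √(80²+144²) = √27136 ≈ 164.73, ∠ = arctan(144/80) ≈ 60.95°
pole (s+15): 15 + j144 → |·| = √(15²+144²) = √20961 ≈ 144.78, ∠ = arctan(144/15) ≈ 84.05°
pole (s+200): 200 + j144 → |·| = √(200²+144²) = √60736 ≈ 246.45, ∠ = arctan(144/200) ≈ 35.75°
pole (s+226): 226 + j144 → |·| = √(226²+144²) = √71812 ≈ 267.98, ∠ = arctan(144/226) ≈ 32.50°
|T| = 200 · 24075 / 9.5618e+06 ≈ 0.50357
Gain = 20 log₁₀(0.50357) ≈ -5.96 dB
∠T = 141.10° − 152.30° = -11.20°

-6.0 dB, -11.2°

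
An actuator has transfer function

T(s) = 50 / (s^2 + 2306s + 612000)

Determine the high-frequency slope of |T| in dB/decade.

-40 dB/decade

Each pole contributes −20 dB/decade at high frequency; each zero contributes +20 dB/decade.
Net: 0 zero(s) − 2 pole(s) → -40 dB/decade.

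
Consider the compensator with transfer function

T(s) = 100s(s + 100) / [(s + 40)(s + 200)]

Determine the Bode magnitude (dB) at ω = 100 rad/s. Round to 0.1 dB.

At s = jω = j100:
zero (s+100): 100 + j100 → |·| = √(100²+100²) = √20000 ≈ 141.42, ∠ = arctan(100/100) ≈ 45.00°
zero at origin: s = j100 → |·| = 100, ∠ = 90.00°
pole (s+40): 40 + j100 → |·| = √(40²+100²) = √11600 ≈ 107.7, ∠ = arctan(100/40) ≈ 68.20°
pole (s+200): 200 + j100 → |·| = √(200²+100²) = √50000 ≈ 223.61, ∠ = arctan(100/200) ≈ 26.57°
|T| = 100 · 14142 / 24083 ≈ 58.722
Gain = 20 log₁₀(58.722) ≈ 35.38 dB

35.4 dB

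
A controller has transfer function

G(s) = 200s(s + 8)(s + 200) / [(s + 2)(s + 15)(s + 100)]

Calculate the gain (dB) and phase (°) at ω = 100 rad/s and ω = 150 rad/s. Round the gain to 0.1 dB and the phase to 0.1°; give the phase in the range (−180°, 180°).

ω = 100: 49.9 dB, -13.3°; ω = 150: 48.8 dB, -16.0°

At s = jω = j100:
zero (s+8): 8 + j100 → |·| = √(8²+100²) = √10064 ≈ 100.32, ∠ = arctan(100/8) ≈ 85.43°
zero (s+200): 200 + j100 → |·| = √(200²+100²) = √50000 ≈ 223.61, ∠ = arctan(100/200) ≈ 26.57°
zero at origin: s = j100 → |·| = 100, ∠ = 90.00°
pole (s+2): 2 + j100 → |·| = √(2²+100²) = √10004 ≈ 100.02, ∠ = arctan(100/2) ≈ 88.85°
pole (s+15): 15 + j100 → |·| = √(15²+100²) = √10225 ≈ 101.12, ∠ = arctan(100/15) ≈ 81.47°
pole (s+100): 100 + j100 → |·| = √(100²+100²) = √20000 ≈ 141.42, ∠ = arctan(100/100) ≈ 45.00°
|G| = 200 · 2.2433e+06 / 1.4303e+06 ≈ 313.68
Gain = 20 log₁₀(313.68) ≈ 49.93 dB
∠G = 202.00° − 215.32° = -13.32°

At s = jω = j150:
zero (s+8): 8 + j150 → |·| = √(8²+150²) = √22564 ≈ 150.21, ∠ = arctan(150/8) ≈ 86.95°
zero (s+200): 200 + j150 → |·| = √(200²+150²) = √62500 ≈ 250, ∠ = arctan(150/200) ≈ 36.87°
zero at origin: s = j150 → |·| = 150, ∠ = 90.00°
pole (s+2): 2 + j150 → |·| = √(2²+150²) = √22504 ≈ 150.01, ∠ = arctan(150/2) ≈ 89.24°
pole (s+15): 15 + j150 → |·| = √(15²+150²) = √22725 ≈ 150.75, ∠ = arctan(150/15) ≈ 84.29°
pole (s+100): 100 + j150 → |·| = √(100²+150²) = √32500 ≈ 180.28, ∠ = arctan(150/100) ≈ 56.31°
|G| = 200 · 5.6329e+06 / 4.0769e+06 ≈ 276.33
Gain = 20 log₁₀(276.33) ≈ 48.83 dB
∠G = 213.82° − 229.84° = -16.02°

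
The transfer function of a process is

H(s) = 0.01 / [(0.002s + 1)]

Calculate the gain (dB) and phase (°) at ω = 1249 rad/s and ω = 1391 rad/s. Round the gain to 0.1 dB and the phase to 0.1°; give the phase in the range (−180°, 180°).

ω = 1249: -48.6 dB, -68.2°; ω = 1391: -49.4 dB, -70.2°

At ω = 1249 rad/s:
pole (1 + j1249·0.002) = 1 + j2.498 → |·| ≈ 2.6907, ∠ ≈ 68.18°
|H| = 0.01 · 1 / (2.6907) ≈ 0.0037165
Gain = 20 log₁₀(0.0037165) ≈ -48.60 dB
∠H = (0°) − (68.18°) = -68.18°

At ω = 1391 rad/s:
pole (1 + j1391·0.002) = 1 + j2.782 → |·| ≈ 2.9563, ∠ ≈ 70.23°
|H| = 0.01 · 1 / (2.9563) ≈ 0.0033826
Gain = 20 log₁₀(0.0033826) ≈ -49.41 dB
∠H = (0°) − (70.23°) = -70.23°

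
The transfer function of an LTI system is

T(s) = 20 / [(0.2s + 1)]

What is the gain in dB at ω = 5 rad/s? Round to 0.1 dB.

At ω = 5 rad/s:
pole (1 + j5·0.2) = 1 + j1 → |·| ≈ 1.4142, ∠ ≈ 45.00°
|T| = 20 · 1 / (1.4142) ≈ 14.142
Gain = 20 log₁₀(14.142) ≈ 23.01 dB

23.0 dB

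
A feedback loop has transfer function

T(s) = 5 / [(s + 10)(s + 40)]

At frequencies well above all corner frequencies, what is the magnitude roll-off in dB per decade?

Each pole contributes −20 dB/decade at high frequency; each zero contributes +20 dB/decade.
Net: 0 zero(s) − 2 pole(s) → -40 dB/decade.

-40 dB/decade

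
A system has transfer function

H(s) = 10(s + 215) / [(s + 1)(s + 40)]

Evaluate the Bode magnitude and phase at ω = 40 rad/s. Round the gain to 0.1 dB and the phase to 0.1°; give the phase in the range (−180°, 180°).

-0.3 dB, -123.0°

At s = jω = j40:
zero (s+215): 215 + j40 → |·| = √(215²+40²) = √47825 ≈ 218.69, ∠ = arctan(40/215) ≈ 10.54°
pole (s+1): 1 + j40 → |·| = √(1²+40²) = √1601 ≈ 40.012, ∠ = arctan(40/1) ≈ 88.57°
pole (s+40): 40 + j40 → |·| = √(40²+40²) = √3200 ≈ 56.569, ∠ = arctan(40/40) ≈ 45.00°
|H| = 10 · 218.69 / 2263.4 ≈ 0.9662
Gain = 20 log₁₀(0.9662) ≈ -0.30 dB
∠H = 10.54° − 133.57° = -123.03°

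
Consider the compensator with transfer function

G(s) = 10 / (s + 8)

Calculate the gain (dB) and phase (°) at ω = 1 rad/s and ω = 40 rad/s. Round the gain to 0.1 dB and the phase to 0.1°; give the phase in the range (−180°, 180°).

ω = 1: 1.9 dB, -7.1°; ω = 40: -12.2 dB, -78.7°

Substitute s = j1:
Numerator: 10 = 10 + j0
Denominator: (j1) + 8 = 8 + j1
|N| = √(10² + 0²) ≈ 10, ∠N ≈ 0.00°
|D| = √(8² + 1²) ≈ 8.0623, ∠D ≈ 7.13°
|G| = 10 / 8.0623 ≈ 1.2403
Gain = 20 log₁₀(1.2403) ≈ 1.87 dB
∠G = 0.00° − 7.13° = -7.13°

Substitute s = j40:
Numerator: 10 = 10 + j0
Denominator: (j40) + 8 = 8 + j40
|N| = √(10² + 0²) ≈ 10, ∠N ≈ 0.00°
|D| = √(8² + 40²) ≈ 40.792, ∠D ≈ 78.69°
|G| = 10 / 40.792 ≈ 0.24515
Gain = 20 log₁₀(0.24515) ≈ -12.21 dB
∠G = 0.00° − 78.69° = -78.69°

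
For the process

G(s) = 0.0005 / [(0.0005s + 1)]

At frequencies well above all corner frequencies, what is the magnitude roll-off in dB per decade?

Each pole contributes −20 dB/decade at high frequency; each zero contributes +20 dB/decade.
Net: 0 zero(s) − 1 pole(s) → -20 dB/decade.

-20 dB/decade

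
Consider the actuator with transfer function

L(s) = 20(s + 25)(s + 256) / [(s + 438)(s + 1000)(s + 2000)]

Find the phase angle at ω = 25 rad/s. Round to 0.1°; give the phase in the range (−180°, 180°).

At s = jω = j25:
zero (s+25): 25 + j25 → |·| = √(25²+25²) = √1250 ≈ 35.355, ∠ = arctan(25/25) ≈ 45.00°
zero (s+256): 256 + j25 → |·| = √(256²+25²) = √66161 ≈ 257.22, ∠ = arctan(25/256) ≈ 5.58°
pole (s+438): 438 + j25 → |·| = √(438²+25²) = √192469 ≈ 438.71, ∠ = arctan(25/438) ≈ 3.27°
pole (s+1000): 1000 + j25 → |·| = √(1000²+25²) = √1000625 ≈ 1000.3, ∠ = arctan(25/1000) ≈ 1.43°
pole (s+2000): 2000 + j25 → |·| = √(2000²+25²) = √4000625 ≈ 2000.2, ∠ = arctan(25/2000) ≈ 0.72°
∠L = 50.58° − 5.42° = 45.16°

45.2°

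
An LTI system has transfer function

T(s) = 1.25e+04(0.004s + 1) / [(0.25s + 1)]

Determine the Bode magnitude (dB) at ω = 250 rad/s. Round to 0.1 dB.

49.0 dB

At ω = 250 rad/s:
zero (1 + j250·0.004) = 1 + j1 → |·| ≈ 1.4142, ∠ ≈ 45.00°
pole (1 + j250·0.25) = 1 + j62.5 → |·| ≈ 62.508, ∠ ≈ 89.08°
|T| = 1.25e+04 · 1.4142 / (62.508) ≈ 282.8
Gain = 20 log₁₀(282.8) ≈ 49.03 dB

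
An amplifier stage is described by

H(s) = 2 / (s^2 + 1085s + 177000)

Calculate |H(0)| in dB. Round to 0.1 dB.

H(0) = 2 / 177000 ≈ 1.1299e-05
20 log₁₀(1.1299e-05) ≈ -98.94 dB

-98.9 dB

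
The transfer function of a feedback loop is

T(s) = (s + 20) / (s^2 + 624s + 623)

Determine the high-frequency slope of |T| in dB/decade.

Each pole contributes −20 dB/decade at high frequency; each zero contributes +20 dB/decade.
Net: 1 zero(s) − 2 pole(s) → -20 dB/decade.

-20 dB/decade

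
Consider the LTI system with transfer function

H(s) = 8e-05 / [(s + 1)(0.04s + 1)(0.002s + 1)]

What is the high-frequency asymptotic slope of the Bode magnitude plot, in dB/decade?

-60 dB/decade

Each pole contributes −20 dB/decade at high frequency; each zero contributes +20 dB/decade.
Net: 0 zero(s) − 3 pole(s) → -60 dB/decade.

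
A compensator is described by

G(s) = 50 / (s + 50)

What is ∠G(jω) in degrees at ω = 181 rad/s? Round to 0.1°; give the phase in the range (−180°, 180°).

At s = jω = j181:
pole (s+50): 50 + j181 → |·| = √(50²+181²) = √35261 ≈ 187.78, ∠ = arctan(181/50) ≈ 74.56°
∠G = 0.00° − 74.56° = -74.56°

-74.6°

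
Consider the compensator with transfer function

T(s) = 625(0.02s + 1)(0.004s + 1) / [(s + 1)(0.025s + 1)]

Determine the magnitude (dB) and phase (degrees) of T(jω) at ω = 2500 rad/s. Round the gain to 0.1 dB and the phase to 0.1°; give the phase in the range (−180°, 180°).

At ω = 2500 rad/s:
zero (1 + j2500·0.02) = 1 + j50 → |·| ≈ 50.01, ∠ ≈ 88.85°
zero (1 + j2500·0.004) = 1 + j10 → |·| ≈ 10.05, ∠ ≈ 84.29°
pole (1 + j2500·1) = 1 + j2500 → |·| ≈ 2500, ∠ ≈ 89.98°
pole (1 + j2500·0.025) = 1 + j62.5 → |·| ≈ 62.508, ∠ ≈ 89.08°
|T| = 625 · 50.01 · 10.05 / (2500 · 62.508) ≈ 2.0101
Gain = 20 log₁₀(2.0101) ≈ 6.06 dB
∠T = (88.85° + 84.29°) − (89.98° + 89.08°) = -5.92°

6.1 dB, -5.9°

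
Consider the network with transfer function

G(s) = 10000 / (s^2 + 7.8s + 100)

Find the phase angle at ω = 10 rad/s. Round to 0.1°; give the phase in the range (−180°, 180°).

-90.0°

At s = jω = j10:
quadratic: (j10)² + 7.8·j10 + 100 = 0 + j78 → |·| ≈ 78, ∠ ≈ 90.00°
∠G = 0.00° − 90.00° = -90.00°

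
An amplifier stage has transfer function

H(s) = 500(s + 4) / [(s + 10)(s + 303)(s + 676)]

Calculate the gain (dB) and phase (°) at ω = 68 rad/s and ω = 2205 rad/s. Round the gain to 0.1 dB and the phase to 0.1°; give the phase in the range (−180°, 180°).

At s = jω = j68:
zero (s+4): 4 + j68 → |·| = √(4²+68²) = √4640 ≈ 68.118, ∠ = arctan(68/4) ≈ 86.63°
pole (s+10): 10 + j68 → |·| = √(10²+68²) = √4724 ≈ 68.731, ∠ = arctan(68/10) ≈ 81.63°
pole (s+303): 303 + j68 → |·| = √(303²+68²) = √96433 ≈ 310.54, ∠ = arctan(68/303) ≈ 12.65°
pole (s+676): 676 + j68 → |·| = √(676²+68²) = √461600 ≈ 679.41, ∠ = arctan(68/676) ≈ 5.74°
|H| = 500 · 68.118 / 1.4501e+07 ≈ 0.0023487
Gain = 20 log₁₀(0.0023487) ≈ -52.58 dB
∠H = 86.63° − 100.02° = -13.39°

At s = jω = j2205:
zero (s+4): 4 + j2205 → |·| = √(4²+2205²) = √4862041 ≈ 2205, ∠ = arctan(2205/4) ≈ 89.90°
pole (s+10): 10 + j2205 → |·| = √(10²+2205²) = √4862125 ≈ 2205, ∠ = arctan(2205/10) ≈ 89.74°
pole (s+303): 303 + j2205 → |·| = √(303²+2205²) = √4953834 ≈ 2225.7, ∠ = arctan(2205/303) ≈ 82.18°
pole (s+676): 676 + j2205 → |·| = √(676²+2205²) = √5319001 ≈ 2306.3, ∠ = arctan(2205/676) ≈ 72.96°
|H| = 500 · 2205 / 1.1319e+10 ≈ 9.7403e-05
Gain = 20 log₁₀(9.7403e-05) ≈ -80.23 dB
∠H = 89.90° − 244.88° = -154.98°

ω = 68: -52.6 dB, -13.4°; ω = 2205: -80.2 dB, -155.0°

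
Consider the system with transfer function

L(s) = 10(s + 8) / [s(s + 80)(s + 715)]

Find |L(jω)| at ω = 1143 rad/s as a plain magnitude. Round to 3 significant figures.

At s = jω = j1143:
zero (s+8): 8 + j1143 → |·| = √(8²+1143²) = √1306513 ≈ 1143, ∠ = arctan(1143/8) ≈ 89.60°
pole (s+80): 80 + j1143 → |·| = √(80²+1143²) = √1312849 ≈ 1145.8, ∠ = arctan(1143/80) ≈ 86.00°
pole (s+715): 715 + j1143 → |·| = √(715²+1143²) = √1817674 ≈ 1348.2, ∠ = arctan(1143/715) ≈ 57.97°
pole at origin: |s| = 1143, ∠ = 90.00° (in denominator)
|L| = 10 · 1143 / 1.7657e+09 ≈ 6.4734e-06

6.47e-06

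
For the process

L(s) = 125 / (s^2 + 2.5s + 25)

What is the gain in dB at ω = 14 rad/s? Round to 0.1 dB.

At s = jω = j14:
quadratic: (j14)² + 2.5·j14 + 25 = -171 + j35 → |·| ≈ 174.55, ∠ ≈ 168.43°
|L| = 125 / 174.55 ≈ 0.71613
Gain = 20 log₁₀(0.71613) ≈ -2.90 dB

-2.9 dB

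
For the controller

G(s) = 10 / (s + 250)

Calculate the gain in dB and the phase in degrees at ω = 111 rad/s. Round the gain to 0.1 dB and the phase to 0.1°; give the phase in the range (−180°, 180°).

Substitute s = j111:
Numerator: 10 = 10 + j0
Denominator: (j111) + 250 = 250 + j111
|N| = √(10² + 0²) ≈ 10, ∠N ≈ 0.00°
|D| = √(250² + 111²) ≈ 273.53, ∠D ≈ 23.94°
|G| = 10 / 273.53 ≈ 0.036559
Gain = 20 log₁₀(0.036559) ≈ -28.74 dB
∠G = 0.00° − 23.94° = -23.94°

-28.7 dB, -23.9°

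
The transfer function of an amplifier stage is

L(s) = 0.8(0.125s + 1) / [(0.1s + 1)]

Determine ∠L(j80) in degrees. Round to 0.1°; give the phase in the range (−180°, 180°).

At ω = 80 rad/s:
zero (1 + j80·0.125) = 1 + j10 → |·| ≈ 10.05, ∠ ≈ 84.29°
pole (1 + j80·0.1) = 1 + j8 → |·| ≈ 8.0623, ∠ ≈ 82.87°
∠L = (84.29°) − (82.87°) = 1.42°

1.4°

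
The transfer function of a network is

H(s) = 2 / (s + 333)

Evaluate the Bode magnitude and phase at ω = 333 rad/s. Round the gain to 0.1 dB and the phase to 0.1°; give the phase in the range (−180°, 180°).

At s = jω = j333:
pole (s+333): 333 + j333 → |·| = √(333²+333²) = √221778 ≈ 470.93, ∠ = arctan(333/333) ≈ 45.00°
|H| = 2 / 470.93 ≈ 0.0042469
Gain = 20 log₁₀(0.0042469) ≈ -47.44 dB
∠H = 0.00° − 45.00° = -45.00°

-47.4 dB, -45.0°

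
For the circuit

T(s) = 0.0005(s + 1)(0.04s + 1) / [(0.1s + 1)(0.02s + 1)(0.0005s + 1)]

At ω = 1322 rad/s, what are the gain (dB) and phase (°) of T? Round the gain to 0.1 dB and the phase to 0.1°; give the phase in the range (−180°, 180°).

-41.6 dB, -32.0°

At ω = 1322 rad/s:
zero (1 + j1322·1) = 1 + j1322 → |·| ≈ 1322, ∠ ≈ 89.96°
zero (1 + j1322·0.04) = 1 + j52.88 → |·| ≈ 52.889, ∠ ≈ 88.92°
pole (1 + j1322·0.1) = 1 + j132.2 → |·| ≈ 132.2, ∠ ≈ 89.57°
pole (1 + j1322·0.02) = 1 + j26.44 → |·| ≈ 26.459, ∠ ≈ 87.83°
pole (1 + j1322·0.0005) = 1 + j0.661 → |·| ≈ 1.1987, ∠ ≈ 33.46°
|T| = 0.0005 · 1322 · 52.889 / (132.2 · 26.459 · 1.1987) ≈ 0.0083378
Gain = 20 log₁₀(0.0083378) ≈ -41.58 dB
∠T = (89.96° + 88.92°) − (89.57° + 87.83° + 33.46°) = -31.98°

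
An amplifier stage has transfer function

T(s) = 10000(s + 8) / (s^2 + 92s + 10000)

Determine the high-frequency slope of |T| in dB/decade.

-20 dB/decade

Each pole contributes −20 dB/decade at high frequency; each zero contributes +20 dB/decade.
Net: 1 zero(s) − 2 pole(s) → -20 dB/decade.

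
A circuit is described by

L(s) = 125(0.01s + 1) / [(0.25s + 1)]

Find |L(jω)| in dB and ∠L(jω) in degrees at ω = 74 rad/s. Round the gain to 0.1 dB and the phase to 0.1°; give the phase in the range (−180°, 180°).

At ω = 74 rad/s:
zero (1 + j74·0.01) = 1 + j0.74 → |·| ≈ 1.244, ∠ ≈ 36.50°
pole (1 + j74·0.25) = 1 + j18.5 → |·| ≈ 18.527, ∠ ≈ 86.91°
|L| = 125 · 1.244 / (18.527) ≈ 8.3932
Gain = 20 log₁₀(8.3932) ≈ 18.48 dB
∠L = (36.50°) − (86.91°) = -50.41°

18.5 dB, -50.4°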